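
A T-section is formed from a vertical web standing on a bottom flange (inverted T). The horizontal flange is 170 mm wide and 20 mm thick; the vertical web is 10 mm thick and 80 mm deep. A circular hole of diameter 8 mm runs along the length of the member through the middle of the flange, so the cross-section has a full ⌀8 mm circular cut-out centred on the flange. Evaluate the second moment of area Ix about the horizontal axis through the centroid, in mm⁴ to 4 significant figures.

Split into non-overlapping primitives; take the origin at the lower-left of the bounding box.
Flange: 170 × 20, A = 3 400 mm², y = 10 mm, Ī = 113 333 mm⁴.
Web: 10 × 80, A = 800 mm², y = 60 mm, Ī = 426 667 mm⁴.
Hole (subtracted): ⌀8, A = 50.2655 mm², y = 10 mm, Ī = 201.062 mm⁴.
Centroid: ȳ = ΣA·y / ΣA = 19.6392 mm.
Transfer each piece to the horizontal axis through the centroid using Ī + A·d² with d = y − 19.6392:
  flange: d = -9.63917 mm → contributes +429 240 mm⁴
  web: d = 40.3608 mm → contributes +1 729 864 mm⁴
  hole: d = -9.63917 mm → contributes −4871.41 mm⁴
Total I = 2 154 232 mm⁴.

Ix ≈ 2.154 × 10⁶ mm⁴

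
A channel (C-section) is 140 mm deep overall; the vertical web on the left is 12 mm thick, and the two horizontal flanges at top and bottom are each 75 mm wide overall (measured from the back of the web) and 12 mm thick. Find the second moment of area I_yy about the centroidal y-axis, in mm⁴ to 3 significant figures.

I_yy ≈ 1.64 × 10⁶ mm⁴

Decompose the section into non-overlapping parts with the origin at the bottom-left of its bounding rectangle.
Web: 12 × 140, A = 1 680 mm², x = 6 mm, Ī = 20 160 mm⁴.
Top flange (beyond web): 63 × 12, A = 756 mm², x = 43.5 mm, Ī = 250 047 mm⁴.
Bottom flange (beyond web): 63 × 12, A = 756 mm², x = 43.5 mm, Ī = 250 047 mm⁴.
Centroid: x̄ = ΣA·x / ΣA = 23.763 mm.
Transfer each piece to the centroidal y-axis using Ī + A·d² with d = x − 23.763:
  web: d = -17.763 mm → contributes +550 250 mm⁴
  top flange (beyond web): d = 19.737 mm → contributes +544 541 mm⁴
  bottom flange (beyond web): d = 19.737 mm → contributes +544 541 mm⁴
Total I = 1 639 333 mm⁴.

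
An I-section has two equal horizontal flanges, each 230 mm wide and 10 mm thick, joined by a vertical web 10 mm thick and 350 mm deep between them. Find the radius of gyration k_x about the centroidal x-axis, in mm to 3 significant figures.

Treat the section as a set of non-overlapping primitives; coordinates are from the bounding-box lower-left.
Bottom flange: 230 × 10, A = 2 300 mm², y = 5 mm, Ī = 19 167 mm⁴.
Web: 10 × 350, A = 3 500 mm², y = 185 mm, Ī = 35 729 167 mm⁴.
Top flange: 230 × 10, A = 2 300 mm², y = 365 mm, Ī = 19 167 mm⁴.
By symmetry the centroid is at mid-height, ȳ = 185 mm.
Transfer each piece to the centroidal x-axis using Ī + A·d² with d = y − 185:
  bottom flange: d = -180 mm → contributes +74 539 167 mm⁴
  web: d = 0 mm → contributes +35 729 167 mm⁴
  top flange: d = 180 mm → contributes +74 539 167 mm⁴
Total I = 184 807 500 mm⁴.
Radius of gyration: k = √(I/A) = √(184 807 500 / 8 100) = 151.05 mm.

k_x ≈ 151 mm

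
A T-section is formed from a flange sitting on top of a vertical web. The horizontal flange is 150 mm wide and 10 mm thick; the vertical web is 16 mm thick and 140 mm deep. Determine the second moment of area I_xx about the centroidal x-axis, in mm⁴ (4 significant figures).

I_xx ≈ 8.725 × 10⁶ mm⁴

Treat the section as a set of non-overlapping primitives; coordinates are from the bounding-box lower-left.
Flange: 150 × 10, A = 1 500 mm², y = 145 mm, Ī = 12 500 mm⁴.
Web: 16 × 140, A = 2 240 mm², y = 70 mm, Ī = 3 658 667 mm⁴.
Centroid: ȳ = ΣA·y / ΣA = 100.08 mm.
Transfer each piece to the centroidal x-axis using Ī + A·d² with d = y − 100.08:
  flange: d = 44.9198 mm → contributes +3 039 181 mm⁴
  web: d = -30.0802 mm → contributes +5 685 462 mm⁴
Total I = 8 724 643 mm⁴.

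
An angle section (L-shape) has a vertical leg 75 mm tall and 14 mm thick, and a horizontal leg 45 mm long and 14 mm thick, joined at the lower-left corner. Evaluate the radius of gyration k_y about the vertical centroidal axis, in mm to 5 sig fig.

Break the section into simple shapes (no overlaps), measuring from the bottom-left corner of the bounding box.
Vertical leg: 14 × 75, A = 1 050 mm², x = 7 mm, Ī = 17 150 mm⁴.
Horizontal leg (remainder): 31 × 14, A = 434 mm², x = 29.5 mm, Ī = 34756.17 mm⁴.
Centroid: x̄ = ΣA·x / ΣA = 13.58019 mm.
Transfer each piece to the vertical centroidal axis using Ī + A·d² with d = x − 13.58019:
  vertical leg: d = -6.580189 mm → contributes +62613.83 mm⁴
  horizontal leg (remainder): d = 15.91981 mm → contributes +144749.3 mm⁴
Total I = 207363.1 mm⁴.
Radius of gyration: k = √(I/A) = √(207363.1 / 1 484) = 11.82085 mm.

k_y ≈ 11.821 mm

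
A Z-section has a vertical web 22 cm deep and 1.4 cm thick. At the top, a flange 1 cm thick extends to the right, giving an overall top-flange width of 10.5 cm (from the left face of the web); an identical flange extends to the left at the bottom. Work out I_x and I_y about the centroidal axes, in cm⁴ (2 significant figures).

Split into non-overlapping primitives; take the origin at the lower-left of the bounding box.
Web: 1.4 × 22, A = 30.8 cm², y = 11 cm, Ī = 1 242 cm⁴.
Top flange (beyond web): 9.1 × 1, A = 9.1 cm², y = 21.5 cm, Ī = 0.7583 cm⁴.
Bottom flange (beyond web): 9.1 × 1, A = 9.1 cm², y = 0.5 cm, Ī = 0.7583 cm⁴.
Centroid: ȳ = ΣA·y / ΣA = 11 cm.
Transfer each piece to the centroidal x-axis using Ī + A·d² with d = y − 11:
  web: d = 0 cm → contributes +1 242 cm⁴
  top flange (beyond web): d = 10.5 cm → contributes +1 004 cm⁴
  bottom flange (beyond web): d = -10.5 cm → contributes +1 004 cm⁴
Total I = 3 250 cm⁴.
For the y-axis: x̄ = 9.8 cm.
Repeating about the centroidal y-axis gives I_y = 632.3 cm⁴.

I_x ≈ 3300 cm⁴, I_y ≈ 630 cm⁴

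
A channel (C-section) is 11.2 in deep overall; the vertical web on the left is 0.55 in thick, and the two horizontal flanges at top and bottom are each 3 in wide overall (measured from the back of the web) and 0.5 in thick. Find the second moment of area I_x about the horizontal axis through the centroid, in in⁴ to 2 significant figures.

Treat the section as a set of non-overlapping primitives; coordinates are from the bounding-box lower-left.
Web: 0.55 × 11.2, A = 6.16 in², y = 5.6 in, Ī = 64.39 in⁴.
Top flange (beyond web): 2.45 × 0.5, A = 1.225 in², y = 10.95 in, Ī = 0.02552 in⁴.
Bottom flange (beyond web): 2.45 × 0.5, A = 1.225 in², y = 0.25 in, Ī = 0.02552 in⁴.
By symmetry the centroid is at mid-height, ȳ = 5.6 in.
Transfer each piece to the horizontal axis through the centroid using Ī + A·d² with d = y − 5.6:
  web: d = 0 in → contributes +64.39 in⁴
  top flange (beyond web): d = 5.35 in → contributes +35.09 in⁴
  bottom flange (beyond web): d = -5.35 in → contributes +35.09 in⁴
Total I = 134.6 in⁴.

I_x ≈ 130 in⁴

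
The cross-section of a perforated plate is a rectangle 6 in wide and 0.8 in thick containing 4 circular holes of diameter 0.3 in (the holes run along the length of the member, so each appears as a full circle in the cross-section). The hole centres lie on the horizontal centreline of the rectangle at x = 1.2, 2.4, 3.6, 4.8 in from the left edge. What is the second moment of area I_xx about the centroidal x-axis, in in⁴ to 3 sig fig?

I_xx ≈ 0.254 in⁴

Decompose the section into non-overlapping parts with the origin at the bottom-left of its bounding rectangle.
Plate: 6 × 0.8, A = 4.8 in², y = 0.4 in, Ī = 0.256 in⁴.
Hole 1 (subtracted): ⌀0.3, A = 0.070686 in², y = 0.4 in, Ī = 0.00039761 in⁴.
Hole 2 (subtracted): ⌀0.3, A = 0.070686 in², y = 0.4 in, Ī = 0.00039761 in⁴.
Hole 3 (subtracted): ⌀0.3, A = 0.070686 in², y = 0.4 in, Ī = 0.00039761 in⁴.
Hole 4 (subtracted): ⌀0.3, A = 0.070686 in², y = 0.4 in, Ī = 0.00039761 in⁴.
By symmetry the centroid is at mid-height, ȳ = 0.4 in.
All pieces are centred on the centroidal x-axis, so I = ΣĪ (holes subtracted) = 0.25441 in⁴.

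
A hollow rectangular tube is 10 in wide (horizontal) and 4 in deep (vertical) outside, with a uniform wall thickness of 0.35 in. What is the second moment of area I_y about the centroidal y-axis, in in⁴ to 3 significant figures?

Decompose the section into non-overlapping parts with the origin at the bottom-left of its bounding rectangle.
Outer rectangle: 10 × 4, A = 40 in², x = 5 in, Ī = 333.33 in⁴.
Inner void (subtracted): 9.3 × 3.3, A = 30.69 in², x = 5 in, Ī = 221.2 in⁴.
By symmetry the centroid is at mid-width, x̄ = 5 in.
All pieces are centred on the centroidal y-axis, so I = ΣĪ (holes subtracted) = 112.14 in⁴.

I_y ≈ 112 in⁴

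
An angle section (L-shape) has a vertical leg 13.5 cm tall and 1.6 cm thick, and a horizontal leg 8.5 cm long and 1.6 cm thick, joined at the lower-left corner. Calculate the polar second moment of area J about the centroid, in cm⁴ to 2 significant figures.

Decompose the section into non-overlapping parts with the origin at the bottom-left of its bounding rectangle.
Vertical leg: 1.6 × 13.5, A = 21.6 cm², y = 6.75 cm, Ī = 328.1 cm⁴.
Horizontal leg (remainder): 6.9 × 1.6, A = 11.04 cm², y = 0.8 cm, Ī = 2.355 cm⁴.
Centroid: ȳ = ΣA·y / ΣA = 4.738 cm.
Transfer each piece to the centroidal x-axis using Ī + A·d² with d = y − 4.738:
  vertical leg: d = 2.013 cm → contributes +415.5 cm⁴
  horizontal leg (remainder): d = -3.938 cm → contributes +173.5 cm⁴
Total I = 589.1 cm⁴.
For the y-axis: x̄ = 2.238 cm.
Repeating about the centroidal y-axis gives I_y = 180.4 cm⁴.
Polar second moment: J = I_x + I_y = 769.4 cm⁴.

J ≈ 770 cm⁴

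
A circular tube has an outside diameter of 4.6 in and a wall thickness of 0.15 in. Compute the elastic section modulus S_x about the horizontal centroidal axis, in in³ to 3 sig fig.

S_x ≈ 2.26 in³

Break the section into simple shapes (no overlaps), measuring from the bottom-left corner of the bounding box.
Outer circle: ⌀4.6, A = 16.619 in², y = 2.3 in, Ī = 21.979 in⁴.
Bore (subtracted): ⌀4.3, A = 14.522 in², y = 2.3 in, Ī = 16.782 in⁴.
By symmetry the centroid is at mid-height, ȳ = 2.3 in.
All pieces are centred on the horizontal centroidal axis, so I = ΣĪ (holes subtracted) = 5.1967 in⁴.
Extreme fibre distance c = 2.3 in; S = I/c = 2.2594 in³.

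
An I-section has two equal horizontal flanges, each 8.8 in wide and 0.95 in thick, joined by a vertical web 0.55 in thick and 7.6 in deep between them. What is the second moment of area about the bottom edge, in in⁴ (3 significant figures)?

I_base ≈ 799 in⁴

Decompose the section into non-overlapping parts with the origin at the bottom-left of its bounding rectangle.
Bottom flange: 8.8 × 0.95, A = 8.36 in², y = 0.475 in, Ī = 0.62874 in⁴.
Web: 0.55 × 7.6, A = 4.18 in², y = 4.75 in, Ī = 20.12 in⁴.
Top flange: 8.8 × 0.95, A = 8.36 in², y = 9.025 in, Ī = 0.62874 in⁴.
Transfer each piece to the base of the section using Ī + A·d² with d = y − 0:
  bottom flange: d = 0.475 in → contributes +2.515 in⁴
  web: d = 4.75 in → contributes +114.43 in⁴
  top flange: d = 9.025 in → contributes +681.56 in⁴
Total I = 798.5 in⁴.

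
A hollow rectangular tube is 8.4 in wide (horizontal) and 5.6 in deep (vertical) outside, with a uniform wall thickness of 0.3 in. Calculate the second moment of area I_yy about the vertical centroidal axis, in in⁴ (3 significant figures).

Break the section into simple shapes (no overlaps), measuring from the bottom-left corner of the bounding box.
Outer rectangle: 8.4 × 5.6, A = 47.04 in², x = 4.2 in, Ī = 276.6 in⁴.
Inner void (subtracted): 7.8 × 5, A = 39 in², x = 4.2 in, Ī = 197.73 in⁴.
By symmetry the centroid is at mid-width, x̄ = 4.2 in.
All pieces are centred on the vertical centroidal axis, so I = ΣĪ (holes subtracted) = 78.865 in⁴.

I_yy ≈ 78.9 in⁴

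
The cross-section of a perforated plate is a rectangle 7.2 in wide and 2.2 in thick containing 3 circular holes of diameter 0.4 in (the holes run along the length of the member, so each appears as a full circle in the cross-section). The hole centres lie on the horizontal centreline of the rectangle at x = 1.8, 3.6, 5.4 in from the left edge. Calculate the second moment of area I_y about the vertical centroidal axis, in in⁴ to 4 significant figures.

Treat the section as a set of non-overlapping primitives; coordinates are from the bounding-box lower-left.
Plate: 7.2 × 2.2, A = 15.84 in², x = 3.6 in, Ī = 68.4288 in⁴.
Hole 1 (subtracted): ⌀0.4, A = 0.125664 in², x = 1.8 in, Ī = 0.00125664 in⁴.
Hole 2 (subtracted): ⌀0.4, A = 0.125664 in², x = 3.6 in, Ī = 0.00125664 in⁴.
Hole 3 (subtracted): ⌀0.4, A = 0.125664 in², x = 5.4 in, Ī = 0.00125664 in⁴.
By symmetry the centroid is at mid-width, x̄ = 3.6 in.
Transfer each piece to the vertical centroidal axis using Ī + A·d² with d = x − 3.6:
  plate: d = 0 in → contributes +68.4288 in⁴
  hole 1: d = -1.8 in → contributes −0.408407 in⁴
  hole 2: d = 0 in → contributes −0.00125664 in⁴
  hole 3: d = 1.8 in → contributes −0.408407 in⁴
Total I = 67.6107 in⁴.

I_y ≈ 67.61 in⁴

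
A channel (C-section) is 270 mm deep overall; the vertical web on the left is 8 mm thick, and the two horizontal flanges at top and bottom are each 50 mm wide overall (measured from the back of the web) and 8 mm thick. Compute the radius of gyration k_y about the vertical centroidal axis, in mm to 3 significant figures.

Treat the section as a set of non-overlapping primitives; coordinates are from the bounding-box lower-left.
Web: 8 × 270, A = 2 160 mm², x = 4 mm, Ī = 11 520 mm⁴.
Top flange (beyond web): 42 × 8, A = 336 mm², x = 29 mm, Ī = 49 392 mm⁴.
Bottom flange (beyond web): 42 × 8, A = 336 mm², x = 29 mm, Ī = 49 392 mm⁴.
Centroid: x̄ = ΣA·x / ΣA = 9.9322 mm.
Transfer each piece to the vertical centroidal axis using Ī + A·d² with d = x − 9.9322:
  web: d = -5.9322 mm → contributes +87 533 mm⁴
  top flange (beyond web): d = 19.068 mm → contributes +171 555 mm⁴
  bottom flange (beyond web): d = 19.068 mm → contributes +171 555 mm⁴
Total I = 430 643 mm⁴.
Radius of gyration: k = √(I/A) = √(430 643 / 2 832) = 12.331 mm.

k_y ≈ 12.3 mm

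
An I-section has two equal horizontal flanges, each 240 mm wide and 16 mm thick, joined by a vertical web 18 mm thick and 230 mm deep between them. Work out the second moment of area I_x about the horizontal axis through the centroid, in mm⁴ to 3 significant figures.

Break the section into simple shapes (no overlaps), measuring from the bottom-left corner of the bounding box.
Bottom flange: 240 × 16, A = 3 840 mm², y = 8 mm, Ī = 81 920 mm⁴.
Web: 18 × 230, A = 4 140 mm², y = 131 mm, Ī = 18 250 500 mm⁴.
Top flange: 240 × 16, A = 3 840 mm², y = 254 mm, Ī = 81 920 mm⁴.
By symmetry the centroid is at mid-height, ȳ = 131 mm.
Transfer each piece to the horizontal axis through the centroid using Ī + A·d² with d = y − 131:
  bottom flange: d = -123 mm → contributes +58 177 280 mm⁴
  web: d = 0 mm → contributes +18 250 500 mm⁴
  top flange: d = 123 mm → contributes +58 177 280 mm⁴
Total I = 134 605 060 mm⁴.

I_x ≈ 1.35 × 10⁸ mm⁴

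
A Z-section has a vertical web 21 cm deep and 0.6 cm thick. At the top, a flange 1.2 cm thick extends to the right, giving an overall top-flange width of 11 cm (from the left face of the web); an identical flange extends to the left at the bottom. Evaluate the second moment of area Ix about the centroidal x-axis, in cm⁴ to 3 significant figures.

Ix ≈ 2910 cm⁴

Decompose the section into non-overlapping parts with the origin at the bottom-left of its bounding rectangle.
Web: 0.6 × 21, A = 12.6 cm², y = 10.5 cm, Ī = 463.05 cm⁴.
Top flange (beyond web): 10.4 × 1.2, A = 12.48 cm², y = 20.4 cm, Ī = 1.4976 cm⁴.
Bottom flange (beyond web): 10.4 × 1.2, A = 12.48 cm², y = 0.6 cm, Ī = 1.4976 cm⁴.
Centroid: ȳ = ΣA·y / ΣA = 10.5 cm.
Transfer each piece to the centroidal x-axis using Ī + A·d² with d = y − 10.5:
  web: d = 0 cm → contributes +463.05 cm⁴
  top flange (beyond web): d = 9.9 cm → contributes +1224.7 cm⁴
  bottom flange (beyond web): d = -9.9 cm → contributes +1224.7 cm⁴
Total I = 2912.4 cm⁴.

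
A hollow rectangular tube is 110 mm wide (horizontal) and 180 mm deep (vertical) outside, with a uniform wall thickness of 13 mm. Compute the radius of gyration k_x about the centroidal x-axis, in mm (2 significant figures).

Break the section into simple shapes (no overlaps), measuring from the bottom-left corner of the bounding box.
Outer rectangle: 110 × 180, A = 19 800 mm², y = 90 mm, Ī = 53 460 000 mm⁴.
Inner void (subtracted): 84 × 154, A = 12 936 mm², y = 90 mm, Ī = 25 565 848 mm⁴.
By symmetry the centroid is at mid-height, ȳ = 90 mm.
All pieces are centred on the centroidal x-axis, so I = ΣĪ (holes subtracted) = 27 894 152 mm⁴.
Radius of gyration: k = √(I/A) = √(27 894 152 / 6 864) = 63.75 mm.

k_x ≈ 64 mm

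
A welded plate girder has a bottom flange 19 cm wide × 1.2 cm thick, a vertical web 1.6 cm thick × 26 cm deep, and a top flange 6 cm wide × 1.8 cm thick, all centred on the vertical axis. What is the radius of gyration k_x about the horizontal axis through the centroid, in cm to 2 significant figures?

k_x ≈ 11 cm

Decompose the section into non-overlapping parts with the origin at the bottom-left of its bounding rectangle.
Bottom plate: 19 × 1.2, A = 22.8 cm², y = 0.6 cm, Ī = 2.736 cm⁴.
Web plate: 1.6 × 26, A = 41.6 cm², y = 14.2 cm, Ī = 2 343 cm⁴.
Top plate: 6 × 1.8, A = 10.8 cm², y = 28.1 cm, Ī = 2.916 cm⁴.
Centroid: ȳ = ΣA·y / ΣA = 12.07 cm.
Transfer each piece to the horizontal axis through the centroid using Ī + A·d² with d = y − 12.07:
  bottom plate: d = -11.47 cm → contributes +3 004 cm⁴
  web plate: d = 2.127 cm → contributes +2 532 cm⁴
  top plate: d = 16.03 cm → contributes +2 777 cm⁴
Total I = 8 313 cm⁴.
Radius of gyration: k = √(I/A) = √(8 313 / 75.2) = 10.51 cm.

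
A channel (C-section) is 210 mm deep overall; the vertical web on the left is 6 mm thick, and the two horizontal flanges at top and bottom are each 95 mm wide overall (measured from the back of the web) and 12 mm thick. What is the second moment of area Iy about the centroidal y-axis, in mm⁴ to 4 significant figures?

Break the section into simple shapes (no overlaps), measuring from the bottom-left corner of the bounding box.
Web: 6 × 210, A = 1 260 mm², x = 3 mm, Ī = 3 780 mm⁴.
Top flange (beyond web): 89 × 12, A = 1 068 mm², x = 50.5 mm, Ī = 704 969 mm⁴.
Bottom flange (beyond web): 89 × 12, A = 1 068 mm², x = 50.5 mm, Ī = 704 969 mm⁴.
Centroid: x̄ = ΣA·x / ΣA = 32.8763 mm.
Transfer each piece to the centroidal y-axis using Ī + A·d² with d = x − 32.8763:
  web: d = -29.8763 mm → contributes +1 128 449 mm⁴
  top flange (beyond web): d = 17.6237 mm → contributes +1 036 683 mm⁴
  bottom flange (beyond web): d = 17.6237 mm → contributes +1 036 683 mm⁴
Total I = 3 201 816 mm⁴.

Iy ≈ 3.202 × 10⁶ mm⁴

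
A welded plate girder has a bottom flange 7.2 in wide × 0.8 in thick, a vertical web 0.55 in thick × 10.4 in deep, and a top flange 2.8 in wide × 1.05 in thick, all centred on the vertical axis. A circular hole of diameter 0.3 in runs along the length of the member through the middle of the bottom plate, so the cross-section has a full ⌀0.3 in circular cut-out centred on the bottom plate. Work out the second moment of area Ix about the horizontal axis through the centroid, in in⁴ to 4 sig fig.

Ix ≈ 311.2 in⁴

Treat the section as a set of non-overlapping primitives; coordinates are from the bounding-box lower-left.
Bottom plate: 7.2 × 0.8, A = 5.76 in², y = 0.4 in, Ī = 0.3072 in⁴.
Web plate: 0.55 × 10.4, A = 5.72 in², y = 6 in, Ī = 51.5563 in⁴.
Top plate: 2.8 × 1.05, A = 2.94 in², y = 11.725 in, Ī = 0.270113 in⁴.
Hole (subtracted): ⌀0.3, A = 0.0706858 in², y = 0.4 in, Ī = 0.000397608 in⁴.
Centroid: ȳ = ΣA·y / ΣA = 4.95266 in.
Transfer each piece to the horizontal axis through the centroid using Ī + A·d² with d = y − 4.95266:
  bottom plate: d = -4.55266 in → contributes +119.693 in⁴
  web plate: d = 1.04734 in → contributes +57.8307 in⁴
  top plate: d = 6.77234 in → contributes +135.112 in⁴
  hole: d = -4.55266 in → contributes −1.46548 in⁴
Total I = 311.17 in⁴.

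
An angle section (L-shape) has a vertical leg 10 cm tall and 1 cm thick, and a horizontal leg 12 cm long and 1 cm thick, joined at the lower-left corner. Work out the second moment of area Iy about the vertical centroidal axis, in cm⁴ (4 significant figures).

Iy ≈ 300.3 cm⁴

Decompose the section into non-overlapping parts with the origin at the bottom-left of its bounding rectangle.
Vertical leg: 1 × 10, A = 10 cm², x = 0.5 cm, Ī = 0.833333 cm⁴.
Horizontal leg (remainder): 11 × 1, A = 11 cm², x = 6.5 cm, Ī = 110.917 cm⁴.
Centroid: x̄ = ΣA·x / ΣA = 3.64286 cm.
Transfer each piece to the vertical centroidal axis using Ī + A·d² with d = x − 3.64286:
  vertical leg: d = -3.14286 cm → contributes +99.6088 cm⁴
  horizontal leg (remainder): d = 2.85714 cm → contributes +200.713 cm⁴
Total I = 300.321 cm⁴.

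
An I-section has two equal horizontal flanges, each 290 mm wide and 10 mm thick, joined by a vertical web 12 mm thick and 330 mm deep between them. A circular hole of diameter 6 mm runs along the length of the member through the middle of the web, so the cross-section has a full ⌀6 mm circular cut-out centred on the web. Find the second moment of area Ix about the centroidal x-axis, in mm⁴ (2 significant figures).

Treat the section as a set of non-overlapping primitives; coordinates are from the bounding-box lower-left.
Bottom flange: 290 × 10, A = 2 900 mm², y = 5 mm, Ī = 24 167 mm⁴.
Web: 12 × 330, A = 3 960 mm², y = 175 mm, Ī = 35 937 000 mm⁴.
Top flange: 290 × 10, A = 2 900 mm², y = 345 mm, Ī = 24 167 mm⁴.
Hole (subtracted): ⌀6, A = 28.27 mm², y = 175 mm, Ī = 63.62 mm⁴.
By symmetry the centroid is at mid-height, ȳ = 175 mm.
Transfer each piece to the centroidal x-axis using Ī + A·d² with d = y − 175:
  bottom flange: d = -170 mm → contributes +83 834 167 mm⁴
  web: d = 0 mm → contributes +35 937 000 mm⁴
  top flange: d = 170 mm → contributes +83 834 167 mm⁴
  hole: d = 0 mm → contributes −63.62 mm⁴
Total I = 203 605 270 mm⁴.

Ix ≈ 2.0 × 10⁸ mm⁴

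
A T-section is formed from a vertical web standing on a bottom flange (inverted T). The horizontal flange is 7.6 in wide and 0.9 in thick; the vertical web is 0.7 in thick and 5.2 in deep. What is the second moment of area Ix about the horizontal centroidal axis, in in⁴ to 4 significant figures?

Ix ≈ 30.76 in⁴

Decompose the section into non-overlapping parts with the origin at the bottom-left of its bounding rectangle.
Flange: 7.6 × 0.9, A = 6.84 in², y = 0.45 in, Ī = 0.4617 in⁴.
Web: 0.7 × 5.2, A = 3.64 in², y = 3.5 in, Ī = 8.20213 in⁴.
Centroid: ȳ = ΣA·y / ΣA = 1.50935 in.
Transfer each piece to the horizontal centroidal axis using Ī + A·d² with d = y − 1.50935:
  flange: d = -1.05935 in → contributes +8.13772 in⁴
  web: d = 1.99065 in → contributes +22.6263 in⁴
Total I = 30.764 in⁴.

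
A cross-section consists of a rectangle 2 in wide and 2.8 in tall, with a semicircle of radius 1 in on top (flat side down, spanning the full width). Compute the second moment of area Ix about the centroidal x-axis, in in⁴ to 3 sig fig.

Ix ≈ 7.85 in⁴

Break the section into simple shapes (no overlaps), measuring from the bottom-left corner of the bounding box.
Rectangular body: 2 × 2.8, A = 5.6 in², y = 1.4 in, Ī = 3.6587 in⁴.
Semicircular cap: semicircle r = 1, A = 1.5708 in², y = 3.2244 in, Ī = 0.10976 in⁴.
Centroid: ȳ = ΣA·y / ΣA = 1.7996 in.
Transfer each piece to the centroidal x-axis using Ī + A·d² with d = y − 1.7996:
  rectangular body: d = -0.39965 in → contributes +4.5531 in⁴
  semicircular cap: d = 1.4248 in → contributes +3.2984 in⁴
Total I = 7.8515 in⁴.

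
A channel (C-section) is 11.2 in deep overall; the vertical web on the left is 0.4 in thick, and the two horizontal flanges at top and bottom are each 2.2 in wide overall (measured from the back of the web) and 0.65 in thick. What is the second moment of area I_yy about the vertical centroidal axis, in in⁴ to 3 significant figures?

I_yy ≈ 2.55 in⁴

Decompose the section into non-overlapping parts with the origin at the bottom-left of its bounding rectangle.
Web: 0.4 × 11.2, A = 4.48 in², x = 0.2 in, Ī = 0.059733 in⁴.
Top flange (beyond web): 1.8 × 0.65, A = 1.17 in², x = 1.3 in, Ī = 0.3159 in⁴.
Bottom flange (beyond web): 1.8 × 0.65, A = 1.17 in², x = 1.3 in, Ī = 0.3159 in⁴.
Centroid: x̄ = ΣA·x / ΣA = 0.57742 in.
Transfer each piece to the vertical centroidal axis using Ī + A·d² with d = x − 0.57742:
  web: d = -0.37742 in → contributes +0.69789 in⁴
  top flange (beyond web): d = 0.72258 in → contributes +0.92678 in⁴
  bottom flange (beyond web): d = 0.72258 in → contributes +0.92678 in⁴
Total I = 2.5515 in⁴.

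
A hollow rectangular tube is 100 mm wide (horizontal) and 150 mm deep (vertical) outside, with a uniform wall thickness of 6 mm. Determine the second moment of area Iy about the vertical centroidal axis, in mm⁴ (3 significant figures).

Break the section into simple shapes (no overlaps), measuring from the bottom-left corner of the bounding box.
Outer rectangle: 100 × 150, A = 15 000 mm², x = 50 mm, Ī = 12 500 000 mm⁴.
Inner void (subtracted): 88 × 138, A = 12 144 mm², x = 50 mm, Ī = 7 836 928 mm⁴.
By symmetry the centroid is at mid-width, x̄ = 50 mm.
All pieces are centred on the vertical centroidal axis, so I = ΣĪ (holes subtracted) = 4 663 072 mm⁴.

Iy ≈ 4.66 × 10⁶ mm⁴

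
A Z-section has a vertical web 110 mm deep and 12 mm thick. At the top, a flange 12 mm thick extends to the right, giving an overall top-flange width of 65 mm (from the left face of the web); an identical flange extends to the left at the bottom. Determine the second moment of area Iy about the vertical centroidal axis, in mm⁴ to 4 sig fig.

Treat the section as a set of non-overlapping primitives; coordinates are from the bounding-box lower-left.
Web: 12 × 110, A = 1 320 mm², x = 59 mm, Ī = 15 840 mm⁴.
Top flange (beyond web): 53 × 12, A = 636 mm², x = 91.5 mm, Ī = 148 877 mm⁴.
Bottom flange (beyond web): 53 × 12, A = 636 mm², x = 26.5 mm, Ī = 148 877 mm⁴.
Centroid: x̄ = ΣA·x / ΣA = 59 mm.
Transfer each piece to the vertical centroidal axis using Ī + A·d² with d = x − 59:
  web: d = 0 mm → contributes +15 840 mm⁴
  top flange (beyond web): d = 32.5 mm → contributes +820 652 mm⁴
  bottom flange (beyond web): d = -32.5 mm → contributes +820 652 mm⁴
Total I = 1 657 144 mm⁴.

Iy ≈ 1.657 × 10⁶ mm⁴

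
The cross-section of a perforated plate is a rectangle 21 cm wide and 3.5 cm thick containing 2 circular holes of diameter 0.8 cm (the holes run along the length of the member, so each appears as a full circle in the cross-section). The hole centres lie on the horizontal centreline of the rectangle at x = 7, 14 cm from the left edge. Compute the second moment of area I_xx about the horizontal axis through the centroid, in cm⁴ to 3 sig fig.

I_xx ≈ 75.0 cm⁴

Split into non-overlapping primitives; take the origin at the lower-left of the bounding box.
Plate: 21 × 3.5, A = 73.5 cm², y = 1.75 cm, Ī = 75.031 cm⁴.
Hole 1 (subtracted): ⌀0.8, A = 0.50265 cm², y = 1.75 cm, Ī = 0.020106 cm⁴.
Hole 2 (subtracted): ⌀0.8, A = 0.50265 cm², y = 1.75 cm, Ī = 0.020106 cm⁴.
By symmetry the centroid is at mid-height, ȳ = 1.75 cm.
All pieces are centred on the horizontal axis through the centroid, so I = ΣĪ (holes subtracted) = 74.991 cm⁴.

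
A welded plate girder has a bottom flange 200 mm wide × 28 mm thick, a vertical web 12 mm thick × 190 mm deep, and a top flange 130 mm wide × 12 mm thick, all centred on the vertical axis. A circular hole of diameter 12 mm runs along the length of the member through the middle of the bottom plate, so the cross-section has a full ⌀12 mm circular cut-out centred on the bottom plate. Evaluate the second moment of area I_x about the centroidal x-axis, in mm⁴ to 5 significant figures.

I_x ≈ 6.7540 × 10⁷ mm⁴

Break the section into simple shapes (no overlaps), measuring from the bottom-left corner of the bounding box.
Bottom plate: 200 × 28, A = 5 600 mm², y = 14 mm, Ī = 365866.7 mm⁴.
Web plate: 12 × 190, A = 2 280 mm², y = 123 mm, Ī = 6 859 000 mm⁴.
Top plate: 130 × 12, A = 1 560 mm², y = 224 mm, Ī = 18 720 mm⁴.
Hole (subtracted): ⌀12, A = 113.0973 mm², y = 14 mm, Ī = 1017.876 mm⁴.
Centroid: ȳ = ΣA·y / ΣA = 75.7697 mm.
Transfer each piece to the centroidal x-axis using Ī + A·d² with d = y − 75.7697:
  bottom plate: d = -61.7697 mm → contributes +21 732 645 mm⁴
  web plate: d = 47.2303 mm → contributes +11 944 998 mm⁴
  top plate: d = 148.2303 mm → contributes +34 295 385 mm⁴
  hole: d = -61.7697 mm → contributes −432540.3 mm⁴
Total I = 67 540 488 mm⁴.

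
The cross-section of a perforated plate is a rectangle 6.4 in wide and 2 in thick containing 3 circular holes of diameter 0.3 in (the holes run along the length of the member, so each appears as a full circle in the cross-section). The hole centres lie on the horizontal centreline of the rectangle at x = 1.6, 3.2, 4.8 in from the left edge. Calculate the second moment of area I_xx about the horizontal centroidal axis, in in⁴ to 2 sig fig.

Decompose the section into non-overlapping parts with the origin at the bottom-left of its bounding rectangle.
Plate: 6.4 × 2, A = 12.8 in², y = 1 in, Ī = 4.267 in⁴.
Hole 1 (subtracted): ⌀0.3, A = 0.07069 in², y = 1 in, Ī = 0.0003976 in⁴.
Hole 2 (subtracted): ⌀0.3, A = 0.07069 in², y = 1 in, Ī = 0.0003976 in⁴.
Hole 3 (subtracted): ⌀0.3, A = 0.07069 in², y = 1 in, Ī = 0.0003976 in⁴.
By symmetry the centroid is at mid-height, ȳ = 1 in.
All pieces are centred on the horizontal centroidal axis, so I = ΣĪ (holes subtracted) = 4.265 in⁴.

I_xx ≈ 4.3 in⁴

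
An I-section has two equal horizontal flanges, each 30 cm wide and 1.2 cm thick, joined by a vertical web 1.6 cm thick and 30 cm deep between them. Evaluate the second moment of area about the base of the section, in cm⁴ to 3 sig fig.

Decompose the section into non-overlapping parts with the origin at the bottom-left of its bounding rectangle.
Bottom flange: 30 × 1.2, A = 36 cm², y = 0.6 cm, Ī = 4.32 cm⁴.
Web: 1.6 × 30, A = 48 cm², y = 16.2 cm, Ī = 3 600 cm⁴.
Top flange: 30 × 1.2, A = 36 cm², y = 31.8 cm, Ī = 4.32 cm⁴.
Transfer each piece to a horizontal axis along the bottom face using Ī + A·d² with d = y − 0:
  bottom flange: d = 0.6 cm → contributes +17.28 cm⁴
  web: d = 16.2 cm → contributes +16 197 cm⁴
  top flange: d = 31.8 cm → contributes +36 409 cm⁴
Total I = 52 623 cm⁴.

I_base ≈ 5.26 × 10⁴ cm⁴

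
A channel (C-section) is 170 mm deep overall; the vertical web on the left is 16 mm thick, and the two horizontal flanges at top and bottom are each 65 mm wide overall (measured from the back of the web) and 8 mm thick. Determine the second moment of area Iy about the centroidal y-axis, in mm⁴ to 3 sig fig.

Treat the section as a set of non-overlapping primitives; coordinates are from the bounding-box lower-left.
Web: 16 × 170, A = 2 720 mm², x = 8 mm, Ī = 58 027 mm⁴.
Top flange (beyond web): 49 × 8, A = 392 mm², x = 40.5 mm, Ī = 78 433 mm⁴.
Bottom flange (beyond web): 49 × 8, A = 392 mm², x = 40.5 mm, Ī = 78 433 mm⁴.
Centroid: x̄ = ΣA·x / ΣA = 15.272 mm.
Transfer each piece to the centroidal y-axis using Ī + A·d² with d = x − 15.272:
  web: d = -7.2717 mm → contributes +201 853 mm⁴
  top flange (beyond web): d = 25.228 mm → contributes +327 928 mm⁴
  bottom flange (beyond web): d = 25.228 mm → contributes +327 928 mm⁴
Total I = 857 709 mm⁴.

Iy ≈ 8.58 × 10⁵ mm⁴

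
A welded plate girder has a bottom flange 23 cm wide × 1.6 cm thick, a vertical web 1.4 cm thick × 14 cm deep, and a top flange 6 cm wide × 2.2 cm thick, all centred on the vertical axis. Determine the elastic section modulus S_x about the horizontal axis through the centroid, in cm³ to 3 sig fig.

S_x ≈ 252 cm³

Treat the section as a set of non-overlapping primitives; coordinates are from the bounding-box lower-left.
Bottom plate: 23 × 1.6, A = 36.8 cm², y = 0.8 cm, Ī = 7.8507 cm⁴.
Web plate: 1.4 × 14, A = 19.6 cm², y = 8.6 cm, Ī = 320.13 cm⁴.
Top plate: 6 × 2.2, A = 13.2 cm², y = 16.7 cm, Ī = 5.324 cm⁴.
Centroid: ȳ = ΣA·y / ΣA = 6.0121 cm.
Transfer each piece to the horizontal axis through the centroid using Ī + A·d² with d = y − 6.0121:
  bottom plate: d = -5.2121 cm → contributes +1007.5 cm⁴
  web plate: d = 2.5879 cm → contributes +451.4 cm⁴
  top plate: d = 10.688 cm → contributes +1513.2 cm⁴
Total I = 2972.1 cm⁴.
Extreme fibre distance c = 11.788 cm; S = I/c = 252.13 cm³.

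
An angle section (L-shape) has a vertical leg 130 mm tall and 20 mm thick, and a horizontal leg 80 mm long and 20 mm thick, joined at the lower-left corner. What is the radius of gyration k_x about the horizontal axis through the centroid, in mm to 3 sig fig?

Treat the section as a set of non-overlapping primitives; coordinates are from the bounding-box lower-left.
Vertical leg: 20 × 130, A = 2 600 mm², y = 65 mm, Ī = 3 661 667 mm⁴.
Horizontal leg (remainder): 60 × 20, A = 1 200 mm², y = 10 mm, Ī = 40 000 mm⁴.
Centroid: ȳ = ΣA·y / ΣA = 47.632 mm.
Transfer each piece to the horizontal axis through the centroid using Ī + A·d² with d = y − 47.632:
  vertical leg: d = 17.368 mm → contributes +4 445 988 mm⁴
  horizontal leg (remainder): d = -37.632 mm → contributes +1 739 363 mm⁴
Total I = 6 185 351 mm⁴.
Radius of gyration: k = √(I/A) = √(6 185 351 / 3 800) = 40.345 mm.

k_x ≈ 40.3 mm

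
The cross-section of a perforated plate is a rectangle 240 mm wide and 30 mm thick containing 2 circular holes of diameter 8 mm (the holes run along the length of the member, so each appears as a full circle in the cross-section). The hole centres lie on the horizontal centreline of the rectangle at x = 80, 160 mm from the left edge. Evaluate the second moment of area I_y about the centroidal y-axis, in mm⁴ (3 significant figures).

I_y ≈ 3.44 × 10⁷ mm⁴

Split into non-overlapping primitives; take the origin at the lower-left of the bounding box.
Plate: 240 × 30, A = 7 200 mm², x = 120 mm, Ī = 34 560 000 mm⁴.
Hole 1 (subtracted): ⌀8, A = 50.265 mm², x = 80 mm, Ī = 201.06 mm⁴.
Hole 2 (subtracted): ⌀8, A = 50.265 mm², x = 160 mm, Ī = 201.06 mm⁴.
By symmetry the centroid is at mid-width, x̄ = 120 mm.
Transfer each piece to the centroidal y-axis using Ī + A·d² with d = x − 120:
  plate: d = 0 mm → contributes +34 560 000 mm⁴
  hole 1: d = -40 mm → contributes −80 626 mm⁴
  hole 2: d = 40 mm → contributes −80 626 mm⁴
Total I = 34 398 748 mm⁴.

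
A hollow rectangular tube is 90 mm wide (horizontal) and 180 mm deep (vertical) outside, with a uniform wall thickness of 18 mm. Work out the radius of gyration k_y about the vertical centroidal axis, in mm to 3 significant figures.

Break the section into simple shapes (no overlaps), measuring from the bottom-left corner of the bounding box.
Outer rectangle: 90 × 180, A = 16 200 mm², x = 45 mm, Ī = 10 935 000 mm⁴.
Inner void (subtracted): 54 × 144, A = 7 776 mm², x = 45 mm, Ī = 1 889 568 mm⁴.
By symmetry the centroid is at mid-width, x̄ = 45 mm.
All pieces are centred on the vertical centroidal axis, so I = ΣĪ (holes subtracted) = 9 045 432 mm⁴.
Radius of gyration: k = √(I/A) = √(9 045 432 / 8 424) = 32.768 mm.

k_y ≈ 32.8 mm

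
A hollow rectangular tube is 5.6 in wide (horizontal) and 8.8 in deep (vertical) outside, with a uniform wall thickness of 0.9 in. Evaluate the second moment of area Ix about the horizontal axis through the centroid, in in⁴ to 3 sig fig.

Break the section into simple shapes (no overlaps), measuring from the bottom-left corner of the bounding box.
Outer rectangle: 5.6 × 8.8, A = 49.28 in², y = 4.4 in, Ī = 318.02 in⁴.
Inner void (subtracted): 3.8 × 7, A = 26.6 in², y = 4.4 in, Ī = 108.62 in⁴.
By symmetry the centroid is at mid-height, ȳ = 4.4 in.
All pieces are centred on the horizontal axis through the centroid, so I = ΣĪ (holes subtracted) = 209.4 in⁴.

Ix ≈ 209 in⁴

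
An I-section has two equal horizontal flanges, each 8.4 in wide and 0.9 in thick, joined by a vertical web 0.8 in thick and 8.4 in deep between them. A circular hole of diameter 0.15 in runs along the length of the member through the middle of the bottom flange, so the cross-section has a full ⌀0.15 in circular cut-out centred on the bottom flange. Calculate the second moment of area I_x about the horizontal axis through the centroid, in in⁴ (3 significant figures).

I_x ≈ 367 in⁴

Decompose the section into non-overlapping parts with the origin at the bottom-left of its bounding rectangle.
Bottom flange: 8.4 × 0.9, A = 7.56 in², y = 0.45 in, Ī = 0.5103 in⁴.
Web: 0.8 × 8.4, A = 6.72 in², y = 5.1 in, Ī = 39.514 in⁴.
Top flange: 8.4 × 0.9, A = 7.56 in², y = 9.75 in, Ī = 0.5103 in⁴.
Hole (subtracted): ⌀0.15, A = 0.017671 in², y = 0.45 in, Ī = 0.00002485 in⁴.
Centroid: ȳ = ΣA·y / ΣA = 5.1038 in.
Transfer each piece to the horizontal axis through the centroid using Ī + A·d² with d = y − 5.1038:
  bottom flange: d = -4.6538 in → contributes +164.24 in⁴
  web: d = -0.0037655 in → contributes +39.514 in⁴
  top flange: d = 4.6462 in → contributes +163.71 in⁴
  hole: d = -4.6538 in → contributes −0.38275 in⁴
Total I = 367.08 in⁴.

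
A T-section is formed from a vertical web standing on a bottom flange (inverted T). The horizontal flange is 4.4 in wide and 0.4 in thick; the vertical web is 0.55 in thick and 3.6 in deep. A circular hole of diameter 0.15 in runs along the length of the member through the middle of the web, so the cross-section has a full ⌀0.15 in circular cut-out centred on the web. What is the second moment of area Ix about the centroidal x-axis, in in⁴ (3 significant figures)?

Ix ≈ 5.87 in⁴

Split into non-overlapping primitives; take the origin at the lower-left of the bounding box.
Flange: 4.4 × 0.4, A = 1.76 in², y = 0.2 in, Ī = 0.023467 in⁴.
Web: 0.55 × 3.6, A = 1.98 in², y = 2.2 in, Ī = 2.1384 in⁴.
Hole (subtracted): ⌀0.15, A = 0.017671 in², y = 2.2 in, Ī = 0.00002485 in⁴.
Centroid: ȳ = ΣA·y / ΣA = 1.2544 in.
Transfer each piece to the centroidal x-axis using Ī + A·d² with d = y − 1.2544:
  flange: d = -1.0544 in → contributes +1.98 in⁴
  web: d = 0.94564 in → contributes +3.909 in⁴
  hole: d = 0.94564 in → contributes −0.015827 in⁴
Total I = 5.8732 in⁴.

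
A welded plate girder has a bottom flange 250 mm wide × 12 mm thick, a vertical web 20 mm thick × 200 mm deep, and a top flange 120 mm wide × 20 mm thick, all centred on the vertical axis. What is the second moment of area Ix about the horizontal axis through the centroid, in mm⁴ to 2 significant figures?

Ix ≈ 7.6 × 10⁷ mm⁴

Break the section into simple shapes (no overlaps), measuring from the bottom-left corner of the bounding box.
Bottom plate: 250 × 12, A = 3 000 mm², y = 6 mm, Ī = 36 000 mm⁴.
Web plate: 20 × 200, A = 4 000 mm², y = 112 mm, Ī = 13 333 333 mm⁴.
Top plate: 120 × 20, A = 2 400 mm², y = 222 mm, Ī = 80 000 mm⁴.
Centroid: ȳ = ΣA·y / ΣA = 106.3 mm.
Transfer each piece to the horizontal axis through the centroid using Ī + A·d² with d = y − 106.3:
  bottom plate: d = -100.3 mm → contributes +30 189 387 mm⁴
  web plate: d = 5.745 mm → contributes +13 465 339 mm⁴
  top plate: d = 115.7 mm → contributes +32 232 395 mm⁴
Total I = 75 887 121 mm⁴.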